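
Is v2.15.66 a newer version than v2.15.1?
Yes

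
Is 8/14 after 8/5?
Yes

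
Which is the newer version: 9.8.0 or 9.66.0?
9.66.0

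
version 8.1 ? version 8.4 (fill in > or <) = <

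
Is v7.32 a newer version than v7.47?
No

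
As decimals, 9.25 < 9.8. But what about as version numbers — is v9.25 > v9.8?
True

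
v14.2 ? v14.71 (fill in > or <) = <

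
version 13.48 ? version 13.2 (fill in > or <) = >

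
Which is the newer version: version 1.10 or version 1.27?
version 1.27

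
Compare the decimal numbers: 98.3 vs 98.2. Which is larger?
98.3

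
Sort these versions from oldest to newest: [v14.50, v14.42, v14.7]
[v14.7, v14.42, v14.50]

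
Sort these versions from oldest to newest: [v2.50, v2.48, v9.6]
[v2.48, v2.50, v9.6]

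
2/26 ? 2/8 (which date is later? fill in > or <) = >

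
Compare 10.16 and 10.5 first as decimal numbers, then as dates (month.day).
As decimals: 10.16 < 10.5. As dates: 10/16 is later than 10/5 (day 16 > day 5).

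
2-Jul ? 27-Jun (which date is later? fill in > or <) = >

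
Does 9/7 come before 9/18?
Yes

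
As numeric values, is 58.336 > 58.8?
False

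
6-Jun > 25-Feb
True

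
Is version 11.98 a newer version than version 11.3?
Yes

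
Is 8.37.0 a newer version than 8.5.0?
Yes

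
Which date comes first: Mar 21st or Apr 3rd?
Mar 21st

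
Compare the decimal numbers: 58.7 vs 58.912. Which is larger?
58.912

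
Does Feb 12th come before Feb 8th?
No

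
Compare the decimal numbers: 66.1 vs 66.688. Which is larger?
66.688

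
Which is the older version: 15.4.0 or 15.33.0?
15.4.0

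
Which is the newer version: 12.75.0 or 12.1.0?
12.75.0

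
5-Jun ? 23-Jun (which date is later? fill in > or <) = <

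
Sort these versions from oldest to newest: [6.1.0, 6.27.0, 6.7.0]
[6.1.0, 6.7.0, 6.27.0]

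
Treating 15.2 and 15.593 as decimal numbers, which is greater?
15.593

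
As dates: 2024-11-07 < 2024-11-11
True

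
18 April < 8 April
False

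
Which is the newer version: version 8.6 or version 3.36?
version 8.6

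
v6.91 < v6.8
False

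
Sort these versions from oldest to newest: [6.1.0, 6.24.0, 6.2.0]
[6.1.0, 6.2.0, 6.24.0]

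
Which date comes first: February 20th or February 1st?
February 1st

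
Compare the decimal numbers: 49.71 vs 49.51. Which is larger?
49.71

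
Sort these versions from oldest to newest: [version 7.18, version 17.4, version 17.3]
[version 7.18, version 17.3, version 17.4]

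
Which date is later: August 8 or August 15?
August 15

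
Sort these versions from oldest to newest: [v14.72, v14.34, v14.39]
[v14.34, v14.39, v14.72]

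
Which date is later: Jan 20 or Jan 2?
Jan 20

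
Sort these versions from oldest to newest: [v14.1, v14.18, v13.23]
[v13.23, v14.1, v14.18]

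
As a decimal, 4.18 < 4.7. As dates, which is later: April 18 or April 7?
April 18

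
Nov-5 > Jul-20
True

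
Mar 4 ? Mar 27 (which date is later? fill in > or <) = <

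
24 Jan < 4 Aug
True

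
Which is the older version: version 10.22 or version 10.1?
version 10.1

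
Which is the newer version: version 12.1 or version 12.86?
version 12.86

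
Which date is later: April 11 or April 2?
April 11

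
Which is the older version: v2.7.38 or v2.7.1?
v2.7.1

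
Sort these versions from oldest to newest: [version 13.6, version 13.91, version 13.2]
[version 13.2, version 13.6, version 13.91]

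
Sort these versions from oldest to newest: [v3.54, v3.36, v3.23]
[v3.23, v3.36, v3.54]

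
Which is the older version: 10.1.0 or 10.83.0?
10.1.0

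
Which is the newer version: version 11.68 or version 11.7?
version 11.68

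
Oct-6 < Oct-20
True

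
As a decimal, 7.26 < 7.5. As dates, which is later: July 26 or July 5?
July 26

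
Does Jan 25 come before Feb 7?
Yes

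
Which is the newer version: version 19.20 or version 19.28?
version 19.28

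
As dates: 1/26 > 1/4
True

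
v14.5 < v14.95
True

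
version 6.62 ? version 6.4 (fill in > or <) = >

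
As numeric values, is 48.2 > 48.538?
False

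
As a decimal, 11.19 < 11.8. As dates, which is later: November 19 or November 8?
November 19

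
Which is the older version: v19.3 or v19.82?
v19.3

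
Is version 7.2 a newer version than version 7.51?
No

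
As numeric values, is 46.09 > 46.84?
False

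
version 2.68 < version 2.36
False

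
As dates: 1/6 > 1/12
False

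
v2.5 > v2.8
False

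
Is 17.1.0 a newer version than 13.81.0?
Yes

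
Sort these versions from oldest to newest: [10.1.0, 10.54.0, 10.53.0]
[10.1.0, 10.53.0, 10.54.0]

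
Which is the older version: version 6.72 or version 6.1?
version 6.1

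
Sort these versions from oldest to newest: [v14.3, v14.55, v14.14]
[v14.3, v14.14, v14.55]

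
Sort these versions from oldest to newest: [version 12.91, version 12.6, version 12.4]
[version 12.4, version 12.6, version 12.91]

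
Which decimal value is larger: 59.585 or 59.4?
59.585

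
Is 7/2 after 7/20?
No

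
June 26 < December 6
True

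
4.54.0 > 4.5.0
True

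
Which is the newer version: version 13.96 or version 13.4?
version 13.96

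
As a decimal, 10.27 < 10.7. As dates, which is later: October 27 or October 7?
October 27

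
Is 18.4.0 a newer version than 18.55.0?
No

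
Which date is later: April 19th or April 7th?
April 19th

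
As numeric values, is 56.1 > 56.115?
False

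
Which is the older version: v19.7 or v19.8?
v19.7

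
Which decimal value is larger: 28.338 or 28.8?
28.8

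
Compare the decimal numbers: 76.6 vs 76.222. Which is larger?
76.6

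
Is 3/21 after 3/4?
Yes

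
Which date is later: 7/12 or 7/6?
7/12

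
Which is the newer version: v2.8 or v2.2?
v2.8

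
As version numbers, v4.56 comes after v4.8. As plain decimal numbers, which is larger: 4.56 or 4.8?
4.8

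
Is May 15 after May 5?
Yes. Day 15 comes after day 5 in May — this is a date comparison, not a decimal one (the decimal 5.15 would be smaller than 5.5).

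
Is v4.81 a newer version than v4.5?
Yes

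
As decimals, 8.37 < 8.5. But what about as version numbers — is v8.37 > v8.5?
True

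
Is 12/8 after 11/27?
Yes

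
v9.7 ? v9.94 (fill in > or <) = <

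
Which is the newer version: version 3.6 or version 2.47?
version 3.6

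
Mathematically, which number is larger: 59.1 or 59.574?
59.574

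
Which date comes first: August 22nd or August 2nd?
August 2nd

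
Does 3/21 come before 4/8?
Yes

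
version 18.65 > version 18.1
True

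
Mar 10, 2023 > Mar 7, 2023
True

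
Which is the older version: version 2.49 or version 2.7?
version 2.7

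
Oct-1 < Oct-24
True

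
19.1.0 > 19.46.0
False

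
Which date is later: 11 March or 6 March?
11 March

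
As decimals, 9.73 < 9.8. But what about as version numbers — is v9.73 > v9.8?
True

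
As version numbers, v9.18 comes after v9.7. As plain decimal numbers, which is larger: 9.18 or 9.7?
9.7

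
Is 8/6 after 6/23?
Yes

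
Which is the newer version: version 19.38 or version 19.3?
version 19.38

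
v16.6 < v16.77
True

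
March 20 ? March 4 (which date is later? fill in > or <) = >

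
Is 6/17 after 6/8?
Yes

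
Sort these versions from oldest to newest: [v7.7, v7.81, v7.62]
[v7.7, v7.62, v7.81]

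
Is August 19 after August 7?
Yes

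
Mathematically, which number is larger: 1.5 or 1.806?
1.806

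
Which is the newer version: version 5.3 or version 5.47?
version 5.47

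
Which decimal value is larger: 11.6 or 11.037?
11.6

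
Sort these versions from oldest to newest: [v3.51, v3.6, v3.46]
[v3.6, v3.46, v3.51]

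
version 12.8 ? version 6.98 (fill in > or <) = >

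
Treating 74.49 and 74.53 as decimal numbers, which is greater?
74.53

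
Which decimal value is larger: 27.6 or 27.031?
27.6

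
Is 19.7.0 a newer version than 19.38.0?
No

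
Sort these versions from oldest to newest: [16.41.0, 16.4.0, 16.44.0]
[16.4.0, 16.41.0, 16.44.0]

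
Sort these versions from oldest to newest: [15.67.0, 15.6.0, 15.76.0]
[15.6.0, 15.67.0, 15.76.0]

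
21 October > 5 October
True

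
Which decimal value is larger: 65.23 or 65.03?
65.23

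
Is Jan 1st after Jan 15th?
No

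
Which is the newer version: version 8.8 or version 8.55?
version 8.55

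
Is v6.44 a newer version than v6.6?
Yes. Version numbers are compared segment by segment as integers, not as decimals: minor version 44 > 6, so v6.44 > v6.6 (even though the decimal 6.44 < 6.6).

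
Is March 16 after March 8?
Yes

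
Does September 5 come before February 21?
No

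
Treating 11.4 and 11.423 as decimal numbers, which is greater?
11.423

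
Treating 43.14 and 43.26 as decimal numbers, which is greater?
43.26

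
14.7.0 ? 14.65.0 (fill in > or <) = <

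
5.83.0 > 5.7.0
True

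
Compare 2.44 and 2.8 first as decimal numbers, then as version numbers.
As decimals: 2.44 < 2.8. As versions: v2.44 > v2.8 (minor version 44 > 8).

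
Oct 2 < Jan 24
False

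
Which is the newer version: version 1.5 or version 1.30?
version 1.30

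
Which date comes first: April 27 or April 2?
April 2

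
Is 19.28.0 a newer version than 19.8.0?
Yes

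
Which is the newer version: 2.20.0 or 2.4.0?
2.20.0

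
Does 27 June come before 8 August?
Yes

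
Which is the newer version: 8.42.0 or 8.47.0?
8.47.0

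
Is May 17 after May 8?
Yes. Day 17 comes after day 8 in May — this is a date comparison, not a decimal one (the decimal 5.17 would be smaller than 5.8).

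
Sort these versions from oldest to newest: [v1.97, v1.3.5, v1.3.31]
[v1.3.5, v1.3.31, v1.97]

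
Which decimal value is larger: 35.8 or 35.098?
35.8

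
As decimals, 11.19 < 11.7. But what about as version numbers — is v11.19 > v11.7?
True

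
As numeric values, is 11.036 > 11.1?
False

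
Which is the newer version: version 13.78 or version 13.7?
version 13.78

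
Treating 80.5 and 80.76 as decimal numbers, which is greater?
80.76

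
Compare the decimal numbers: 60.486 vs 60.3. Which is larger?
60.486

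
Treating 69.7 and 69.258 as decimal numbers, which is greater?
69.7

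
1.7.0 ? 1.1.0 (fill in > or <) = >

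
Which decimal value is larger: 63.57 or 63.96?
63.96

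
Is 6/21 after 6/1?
Yes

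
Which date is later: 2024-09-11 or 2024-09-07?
2024-09-11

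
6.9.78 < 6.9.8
False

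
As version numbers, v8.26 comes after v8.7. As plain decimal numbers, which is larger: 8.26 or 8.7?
8.7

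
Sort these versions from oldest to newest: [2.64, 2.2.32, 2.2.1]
[2.2.1, 2.2.32, 2.64]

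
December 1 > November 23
True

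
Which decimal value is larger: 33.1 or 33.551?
33.551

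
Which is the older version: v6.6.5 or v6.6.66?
v6.6.5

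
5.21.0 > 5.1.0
True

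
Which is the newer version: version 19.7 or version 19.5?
version 19.7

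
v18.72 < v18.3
False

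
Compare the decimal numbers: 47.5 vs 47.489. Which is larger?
47.5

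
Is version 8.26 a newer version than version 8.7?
Yes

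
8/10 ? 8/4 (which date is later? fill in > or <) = >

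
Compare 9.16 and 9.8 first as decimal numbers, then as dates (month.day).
As decimals: 9.16 < 9.8. As dates: 9/16 is later than 9/8 (day 16 > day 8).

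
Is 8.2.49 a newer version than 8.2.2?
Yes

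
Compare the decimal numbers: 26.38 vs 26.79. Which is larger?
26.79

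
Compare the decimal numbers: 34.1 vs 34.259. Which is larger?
34.259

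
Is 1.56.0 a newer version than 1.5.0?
Yes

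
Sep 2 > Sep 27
False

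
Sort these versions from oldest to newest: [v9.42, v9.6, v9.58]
[v9.6, v9.42, v9.58]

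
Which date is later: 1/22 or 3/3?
3/3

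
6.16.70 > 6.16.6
True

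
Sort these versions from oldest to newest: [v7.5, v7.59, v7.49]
[v7.5, v7.49, v7.59]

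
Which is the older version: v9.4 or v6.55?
v6.55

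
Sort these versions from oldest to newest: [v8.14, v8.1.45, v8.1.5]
[v8.1.5, v8.1.45, v8.14]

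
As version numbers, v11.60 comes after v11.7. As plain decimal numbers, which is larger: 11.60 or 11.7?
11.7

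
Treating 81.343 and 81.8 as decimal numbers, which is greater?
81.8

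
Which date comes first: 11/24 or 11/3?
11/3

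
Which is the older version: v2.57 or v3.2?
v2.57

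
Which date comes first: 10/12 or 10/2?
10/2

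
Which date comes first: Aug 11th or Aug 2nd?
Aug 2nd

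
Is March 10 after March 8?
Yes. Day 10 comes after day 8 in March — this is a date comparison, not a decimal one (the decimal 3.10 would be smaller than 3.8).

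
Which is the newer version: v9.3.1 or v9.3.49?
v9.3.49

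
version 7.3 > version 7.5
False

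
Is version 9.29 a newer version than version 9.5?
Yes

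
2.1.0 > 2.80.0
False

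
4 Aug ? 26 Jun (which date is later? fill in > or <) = >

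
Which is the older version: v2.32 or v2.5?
v2.5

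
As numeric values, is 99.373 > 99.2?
True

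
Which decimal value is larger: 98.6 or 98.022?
98.6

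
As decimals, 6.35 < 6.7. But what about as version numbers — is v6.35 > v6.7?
True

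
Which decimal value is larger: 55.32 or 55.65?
55.65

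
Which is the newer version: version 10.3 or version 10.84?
version 10.84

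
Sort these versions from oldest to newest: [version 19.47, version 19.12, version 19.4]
[version 19.4, version 19.12, version 19.47]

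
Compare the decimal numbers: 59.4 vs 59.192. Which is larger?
59.4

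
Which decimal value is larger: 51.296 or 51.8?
51.8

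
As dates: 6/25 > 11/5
False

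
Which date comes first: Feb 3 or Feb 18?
Feb 3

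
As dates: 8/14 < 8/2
False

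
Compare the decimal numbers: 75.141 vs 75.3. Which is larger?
75.3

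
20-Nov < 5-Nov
False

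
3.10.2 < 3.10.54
True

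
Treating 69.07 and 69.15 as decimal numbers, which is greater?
69.15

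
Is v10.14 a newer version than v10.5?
Yes. Version numbers are compared segment by segment as integers, not as decimals: minor version 14 > 5, so v10.14 > v10.5 (even though the decimal 10.14 < 10.5).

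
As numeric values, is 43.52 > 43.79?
False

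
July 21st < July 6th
False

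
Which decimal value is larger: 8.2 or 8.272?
8.272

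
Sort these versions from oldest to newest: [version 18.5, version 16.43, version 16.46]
[version 16.43, version 16.46, version 18.5]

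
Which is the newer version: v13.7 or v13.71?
v13.71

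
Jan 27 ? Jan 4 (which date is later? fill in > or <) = >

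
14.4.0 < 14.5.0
True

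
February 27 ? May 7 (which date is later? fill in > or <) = <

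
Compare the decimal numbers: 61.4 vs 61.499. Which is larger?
61.499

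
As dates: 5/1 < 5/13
True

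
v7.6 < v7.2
False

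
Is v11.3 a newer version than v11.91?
No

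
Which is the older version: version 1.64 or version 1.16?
version 1.16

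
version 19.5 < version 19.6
True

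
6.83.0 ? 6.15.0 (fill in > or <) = >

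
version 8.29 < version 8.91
True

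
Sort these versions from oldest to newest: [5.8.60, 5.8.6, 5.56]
[5.8.6, 5.8.60, 5.56]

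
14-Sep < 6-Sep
False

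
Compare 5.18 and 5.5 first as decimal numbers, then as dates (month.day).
As decimals: 5.18 < 5.5. As dates: 5/18 is later than 5/5 (day 18 > day 5).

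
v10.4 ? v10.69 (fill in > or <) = <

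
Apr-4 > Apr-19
False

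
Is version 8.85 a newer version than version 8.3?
Yes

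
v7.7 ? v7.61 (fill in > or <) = <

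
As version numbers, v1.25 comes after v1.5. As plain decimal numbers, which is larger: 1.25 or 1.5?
1.5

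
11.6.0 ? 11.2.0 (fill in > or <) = >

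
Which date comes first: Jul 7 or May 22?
May 22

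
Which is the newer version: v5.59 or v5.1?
v5.59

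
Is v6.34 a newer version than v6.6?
Yes. Version numbers are compared segment by segment as integers, not as decimals: minor version 34 > 6, so v6.34 > v6.6 (even though the decimal 6.34 < 6.6).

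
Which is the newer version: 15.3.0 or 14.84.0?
15.3.0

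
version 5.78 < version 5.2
False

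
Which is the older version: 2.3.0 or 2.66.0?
2.3.0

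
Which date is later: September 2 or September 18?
September 18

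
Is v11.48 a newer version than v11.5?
Yes. Version numbers are compared segment by segment as integers, not as decimals: minor version 48 > 5, so v11.48 > v11.5 (even though the decimal 11.48 < 11.5).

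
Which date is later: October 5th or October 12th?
October 12th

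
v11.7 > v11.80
False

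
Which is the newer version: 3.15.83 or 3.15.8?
3.15.83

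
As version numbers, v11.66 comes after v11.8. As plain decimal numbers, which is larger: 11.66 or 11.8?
11.8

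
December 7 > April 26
True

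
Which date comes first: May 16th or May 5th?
May 5th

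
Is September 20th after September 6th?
Yes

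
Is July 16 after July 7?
Yes. Day 16 comes after day 7 in July — this is a date comparison, not a decimal one (the decimal 7.16 would be smaller than 7.7).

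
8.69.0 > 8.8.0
True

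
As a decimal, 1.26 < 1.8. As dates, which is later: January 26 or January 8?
January 26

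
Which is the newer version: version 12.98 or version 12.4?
version 12.98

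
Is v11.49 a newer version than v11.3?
Yes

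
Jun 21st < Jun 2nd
False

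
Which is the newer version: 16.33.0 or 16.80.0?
16.80.0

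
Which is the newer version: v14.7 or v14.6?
v14.7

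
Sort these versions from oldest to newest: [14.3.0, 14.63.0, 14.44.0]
[14.3.0, 14.44.0, 14.63.0]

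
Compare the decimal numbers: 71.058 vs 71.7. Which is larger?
71.7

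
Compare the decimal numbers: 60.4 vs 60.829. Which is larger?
60.829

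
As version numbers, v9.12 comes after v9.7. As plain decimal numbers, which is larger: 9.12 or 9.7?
9.7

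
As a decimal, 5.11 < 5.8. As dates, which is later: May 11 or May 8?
May 11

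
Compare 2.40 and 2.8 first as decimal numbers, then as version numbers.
As decimals: 2.40 < 2.8. As versions: v2.40 > v2.8 (minor version 40 > 8).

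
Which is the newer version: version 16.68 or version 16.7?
version 16.68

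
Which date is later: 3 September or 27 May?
3 September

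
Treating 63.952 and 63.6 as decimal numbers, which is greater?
63.952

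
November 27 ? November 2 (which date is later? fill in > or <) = >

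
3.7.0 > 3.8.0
False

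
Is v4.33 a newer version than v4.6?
Yes. Version numbers are compared segment by segment as integers, not as decimals: minor version 33 > 6, so v4.33 > v4.6 (even though the decimal 4.33 < 4.6).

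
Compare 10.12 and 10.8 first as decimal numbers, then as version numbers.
As decimals: 10.12 < 10.8. As versions: v10.12 > v10.8 (minor version 12 > 8).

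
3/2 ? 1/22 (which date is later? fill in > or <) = >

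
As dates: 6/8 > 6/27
False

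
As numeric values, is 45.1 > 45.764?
False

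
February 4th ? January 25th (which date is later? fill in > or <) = >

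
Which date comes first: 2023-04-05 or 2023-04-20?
2023-04-05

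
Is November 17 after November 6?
Yes. Day 17 comes after day 6 in November — this is a date comparison, not a decimal one (the decimal 11.17 would be smaller than 11.6).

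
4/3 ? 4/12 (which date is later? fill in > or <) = <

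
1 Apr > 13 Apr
False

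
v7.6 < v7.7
True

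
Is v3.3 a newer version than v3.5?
No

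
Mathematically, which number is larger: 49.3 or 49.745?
49.745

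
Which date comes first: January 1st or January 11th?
January 1st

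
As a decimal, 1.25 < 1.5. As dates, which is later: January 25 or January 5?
January 25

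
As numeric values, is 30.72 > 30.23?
True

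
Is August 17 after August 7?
Yes. Day 17 comes after day 7 in August — this is a date comparison, not a decimal one (the decimal 8.17 would be smaller than 8.7).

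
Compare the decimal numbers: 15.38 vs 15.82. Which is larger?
15.82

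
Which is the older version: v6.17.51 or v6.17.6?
v6.17.6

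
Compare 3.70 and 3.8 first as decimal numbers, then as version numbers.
As decimals: 3.70 < 3.8. As versions: v3.70 > v3.8 (minor version 70 > 8).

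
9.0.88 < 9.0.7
False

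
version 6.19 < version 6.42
True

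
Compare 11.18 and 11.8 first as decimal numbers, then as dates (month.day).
As decimals: 11.18 < 11.8. As dates: 11/18 is later than 11/8 (day 18 > day 8).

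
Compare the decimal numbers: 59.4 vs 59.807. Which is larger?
59.807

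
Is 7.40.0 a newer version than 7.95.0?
No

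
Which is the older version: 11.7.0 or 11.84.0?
11.7.0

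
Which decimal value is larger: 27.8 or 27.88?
27.88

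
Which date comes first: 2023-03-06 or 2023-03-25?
2023-03-06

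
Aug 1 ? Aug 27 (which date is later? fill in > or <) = <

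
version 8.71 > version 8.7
True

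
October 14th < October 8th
False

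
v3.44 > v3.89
False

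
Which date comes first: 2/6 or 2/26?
2/6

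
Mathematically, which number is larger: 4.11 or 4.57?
4.57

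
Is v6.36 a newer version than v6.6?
Yes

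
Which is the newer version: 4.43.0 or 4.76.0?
4.76.0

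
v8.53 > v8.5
True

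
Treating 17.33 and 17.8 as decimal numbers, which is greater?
17.8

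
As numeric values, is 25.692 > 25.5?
True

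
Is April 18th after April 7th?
Yes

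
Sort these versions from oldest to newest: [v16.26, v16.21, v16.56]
[v16.21, v16.26, v16.56]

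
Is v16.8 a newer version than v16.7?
Yes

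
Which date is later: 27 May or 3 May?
27 May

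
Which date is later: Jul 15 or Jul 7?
Jul 15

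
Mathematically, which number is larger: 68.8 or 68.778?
68.8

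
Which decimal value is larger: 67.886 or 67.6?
67.886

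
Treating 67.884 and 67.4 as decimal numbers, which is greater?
67.884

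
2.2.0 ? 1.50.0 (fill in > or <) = >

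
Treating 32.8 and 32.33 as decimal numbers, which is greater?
32.8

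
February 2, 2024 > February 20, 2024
False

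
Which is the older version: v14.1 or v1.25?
v1.25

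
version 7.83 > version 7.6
True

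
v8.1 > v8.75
False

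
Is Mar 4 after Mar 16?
No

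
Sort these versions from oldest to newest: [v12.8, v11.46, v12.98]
[v11.46, v12.8, v12.98]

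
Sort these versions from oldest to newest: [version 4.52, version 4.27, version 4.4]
[version 4.4, version 4.27, version 4.52]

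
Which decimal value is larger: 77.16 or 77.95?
77.95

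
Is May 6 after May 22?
No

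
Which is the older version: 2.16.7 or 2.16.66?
2.16.7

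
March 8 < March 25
True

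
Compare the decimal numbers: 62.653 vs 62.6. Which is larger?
62.653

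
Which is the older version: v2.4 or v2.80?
v2.4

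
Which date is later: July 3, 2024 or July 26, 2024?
July 26, 2024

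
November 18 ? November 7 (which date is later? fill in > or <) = >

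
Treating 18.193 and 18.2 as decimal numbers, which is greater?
18.2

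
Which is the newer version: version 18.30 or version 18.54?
version 18.54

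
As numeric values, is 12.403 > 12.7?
False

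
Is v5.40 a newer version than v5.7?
Yes. Version numbers are compared segment by segment as integers, not as decimals: minor version 40 > 7, so v5.40 > v5.7 (even though the decimal 5.40 < 5.7).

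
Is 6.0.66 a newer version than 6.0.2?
Yes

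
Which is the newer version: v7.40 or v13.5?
v13.5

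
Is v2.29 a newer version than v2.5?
Yes. Version numbers are compared segment by segment as integers, not as decimals: minor version 29 > 5, so v2.29 > v2.5 (even though the decimal 2.29 < 2.5).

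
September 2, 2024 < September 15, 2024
True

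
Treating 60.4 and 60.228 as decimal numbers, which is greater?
60.4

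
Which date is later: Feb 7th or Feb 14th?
Feb 14th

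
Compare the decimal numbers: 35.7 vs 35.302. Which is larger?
35.7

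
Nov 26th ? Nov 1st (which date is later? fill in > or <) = >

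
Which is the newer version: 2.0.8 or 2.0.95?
2.0.95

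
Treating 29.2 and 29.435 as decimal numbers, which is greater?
29.435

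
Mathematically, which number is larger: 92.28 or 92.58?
92.58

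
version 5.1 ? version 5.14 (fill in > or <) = <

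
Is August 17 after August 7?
Yes. Day 17 comes after day 7 in August — this is a date comparison, not a decimal one (the decimal 8.17 would be smaller than 8.7).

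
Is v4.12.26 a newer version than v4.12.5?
Yes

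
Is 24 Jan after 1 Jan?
Yes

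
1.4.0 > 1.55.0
False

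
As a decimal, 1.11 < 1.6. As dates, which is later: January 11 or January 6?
January 11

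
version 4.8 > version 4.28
False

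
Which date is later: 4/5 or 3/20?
4/5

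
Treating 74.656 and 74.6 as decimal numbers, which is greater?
74.656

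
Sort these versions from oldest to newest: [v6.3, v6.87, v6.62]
[v6.3, v6.62, v6.87]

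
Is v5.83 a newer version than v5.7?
Yes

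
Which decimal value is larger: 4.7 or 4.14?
4.7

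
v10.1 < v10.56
True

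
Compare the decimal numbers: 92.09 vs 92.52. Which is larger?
92.52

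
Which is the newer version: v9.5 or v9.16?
v9.16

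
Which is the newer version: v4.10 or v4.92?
v4.92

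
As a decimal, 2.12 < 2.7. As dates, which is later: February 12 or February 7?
February 12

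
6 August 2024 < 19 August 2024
True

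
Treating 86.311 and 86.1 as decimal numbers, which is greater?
86.311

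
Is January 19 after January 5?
Yes. Day 19 comes after day 5 in January — this is a date comparison, not a decimal one (the decimal 1.19 would be smaller than 1.5).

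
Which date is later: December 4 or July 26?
December 4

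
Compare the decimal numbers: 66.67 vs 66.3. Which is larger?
66.67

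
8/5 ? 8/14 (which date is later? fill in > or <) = <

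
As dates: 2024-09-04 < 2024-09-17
True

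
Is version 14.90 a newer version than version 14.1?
Yes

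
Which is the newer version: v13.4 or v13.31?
v13.31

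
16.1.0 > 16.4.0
False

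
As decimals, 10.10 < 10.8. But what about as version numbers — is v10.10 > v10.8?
True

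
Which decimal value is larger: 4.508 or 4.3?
4.508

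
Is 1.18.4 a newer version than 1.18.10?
No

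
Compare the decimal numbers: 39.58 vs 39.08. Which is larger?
39.58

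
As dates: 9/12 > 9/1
True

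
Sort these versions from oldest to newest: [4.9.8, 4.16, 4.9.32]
[4.9.8, 4.9.32, 4.16]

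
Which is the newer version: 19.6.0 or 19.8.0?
19.8.0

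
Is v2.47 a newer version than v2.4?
Yes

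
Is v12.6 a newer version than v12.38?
No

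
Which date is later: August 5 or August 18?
August 18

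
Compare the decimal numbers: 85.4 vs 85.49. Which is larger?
85.49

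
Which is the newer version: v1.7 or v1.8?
v1.8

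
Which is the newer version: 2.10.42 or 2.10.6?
2.10.42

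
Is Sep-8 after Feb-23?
Yes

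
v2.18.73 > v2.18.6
True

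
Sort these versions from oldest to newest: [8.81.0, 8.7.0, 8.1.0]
[8.1.0, 8.7.0, 8.81.0]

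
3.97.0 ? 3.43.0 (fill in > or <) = >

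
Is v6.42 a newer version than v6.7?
Yes. Version numbers are compared segment by segment as integers, not as decimals: minor version 42 > 7, so v6.42 > v6.7 (even though the decimal 6.42 < 6.7).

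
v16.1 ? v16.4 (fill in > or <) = <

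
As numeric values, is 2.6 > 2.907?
False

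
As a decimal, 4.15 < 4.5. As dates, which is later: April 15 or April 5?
April 15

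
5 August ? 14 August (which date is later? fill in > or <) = <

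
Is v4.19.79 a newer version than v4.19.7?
Yes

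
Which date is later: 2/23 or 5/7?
5/7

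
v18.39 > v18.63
False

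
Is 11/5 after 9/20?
Yes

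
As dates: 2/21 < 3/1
True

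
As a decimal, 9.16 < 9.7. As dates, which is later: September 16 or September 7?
September 16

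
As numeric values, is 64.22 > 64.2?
True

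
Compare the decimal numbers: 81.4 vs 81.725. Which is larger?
81.725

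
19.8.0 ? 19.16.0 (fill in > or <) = <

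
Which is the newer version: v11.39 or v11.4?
v11.39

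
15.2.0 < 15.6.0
True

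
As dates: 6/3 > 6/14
False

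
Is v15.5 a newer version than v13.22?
Yes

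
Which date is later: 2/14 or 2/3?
2/14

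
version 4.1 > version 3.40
True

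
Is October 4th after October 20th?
No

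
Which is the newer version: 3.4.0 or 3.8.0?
3.8.0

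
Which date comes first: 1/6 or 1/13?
1/6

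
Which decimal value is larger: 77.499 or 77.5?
77.5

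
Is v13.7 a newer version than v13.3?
Yes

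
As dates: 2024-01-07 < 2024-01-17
True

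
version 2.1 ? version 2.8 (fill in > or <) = <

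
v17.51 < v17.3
False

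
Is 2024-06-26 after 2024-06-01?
Yes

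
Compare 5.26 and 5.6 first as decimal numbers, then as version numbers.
As decimals: 5.26 < 5.6. As versions: v5.26 > v5.6 (minor version 26 > 6).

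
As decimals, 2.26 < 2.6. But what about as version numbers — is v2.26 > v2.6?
True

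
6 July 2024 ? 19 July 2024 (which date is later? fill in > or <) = <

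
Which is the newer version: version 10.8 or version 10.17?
version 10.17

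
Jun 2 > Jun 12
False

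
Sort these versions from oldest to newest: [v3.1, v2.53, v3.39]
[v2.53, v3.1, v3.39]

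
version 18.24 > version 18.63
False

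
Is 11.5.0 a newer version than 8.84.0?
Yes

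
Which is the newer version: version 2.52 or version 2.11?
version 2.52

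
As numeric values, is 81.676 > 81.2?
True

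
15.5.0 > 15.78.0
False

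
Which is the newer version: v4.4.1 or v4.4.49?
v4.4.49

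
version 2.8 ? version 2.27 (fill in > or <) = <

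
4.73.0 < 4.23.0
False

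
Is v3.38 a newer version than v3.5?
Yes. Version numbers are compared segment by segment as integers, not as decimals: minor version 38 > 5, so v3.38 > v3.5 (even though the decimal 3.38 < 3.5).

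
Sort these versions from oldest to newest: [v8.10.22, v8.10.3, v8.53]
[v8.10.3, v8.10.22, v8.53]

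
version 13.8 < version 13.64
True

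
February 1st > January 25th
True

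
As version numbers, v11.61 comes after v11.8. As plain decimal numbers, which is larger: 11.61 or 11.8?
11.8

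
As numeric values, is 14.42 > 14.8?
False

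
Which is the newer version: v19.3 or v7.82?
v19.3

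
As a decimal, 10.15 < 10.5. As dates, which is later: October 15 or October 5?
October 15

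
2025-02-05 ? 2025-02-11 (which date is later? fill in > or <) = <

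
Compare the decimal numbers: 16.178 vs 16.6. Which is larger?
16.6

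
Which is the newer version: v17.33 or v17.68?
v17.68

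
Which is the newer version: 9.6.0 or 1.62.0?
9.6.0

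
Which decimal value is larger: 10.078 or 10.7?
10.7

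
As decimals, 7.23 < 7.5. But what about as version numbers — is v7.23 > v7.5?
True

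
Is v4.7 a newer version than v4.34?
No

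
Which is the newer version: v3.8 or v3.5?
v3.8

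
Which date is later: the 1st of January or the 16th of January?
the 16th of January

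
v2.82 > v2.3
True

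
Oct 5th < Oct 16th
True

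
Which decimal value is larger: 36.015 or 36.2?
36.2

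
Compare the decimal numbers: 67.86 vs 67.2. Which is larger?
67.86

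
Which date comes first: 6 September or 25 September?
6 September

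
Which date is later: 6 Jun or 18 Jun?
18 Jun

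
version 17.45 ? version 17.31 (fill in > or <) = >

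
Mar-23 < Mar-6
False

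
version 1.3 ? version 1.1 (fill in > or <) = >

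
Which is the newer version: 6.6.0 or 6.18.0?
6.18.0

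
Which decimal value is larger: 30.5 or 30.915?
30.915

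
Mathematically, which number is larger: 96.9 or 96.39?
96.9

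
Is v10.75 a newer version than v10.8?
Yes. Version numbers are compared segment by segment as integers, not as decimals: minor version 75 > 8, so v10.75 > v10.8 (even though the decimal 10.75 < 10.8).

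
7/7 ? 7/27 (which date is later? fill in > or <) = <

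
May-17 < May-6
False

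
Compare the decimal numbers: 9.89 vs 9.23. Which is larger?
9.89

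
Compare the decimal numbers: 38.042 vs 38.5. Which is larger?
38.5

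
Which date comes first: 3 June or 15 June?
3 June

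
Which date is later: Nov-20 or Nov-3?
Nov-20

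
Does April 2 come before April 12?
Yes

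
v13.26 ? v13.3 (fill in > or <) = >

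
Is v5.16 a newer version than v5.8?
Yes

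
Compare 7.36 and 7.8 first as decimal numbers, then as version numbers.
As decimals: 7.36 < 7.8. As versions: v7.36 > v7.8 (minor version 36 > 8).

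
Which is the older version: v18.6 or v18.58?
v18.6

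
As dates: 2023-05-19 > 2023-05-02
True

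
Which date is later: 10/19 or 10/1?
10/19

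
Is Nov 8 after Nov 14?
No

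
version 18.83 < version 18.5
False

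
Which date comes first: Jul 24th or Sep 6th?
Jul 24th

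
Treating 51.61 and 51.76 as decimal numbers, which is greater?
51.76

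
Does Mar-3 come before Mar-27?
Yes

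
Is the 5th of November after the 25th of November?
No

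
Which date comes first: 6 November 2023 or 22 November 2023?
6 November 2023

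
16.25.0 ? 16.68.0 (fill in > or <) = <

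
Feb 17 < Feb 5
False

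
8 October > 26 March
True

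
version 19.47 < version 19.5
False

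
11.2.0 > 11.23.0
False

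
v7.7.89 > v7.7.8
True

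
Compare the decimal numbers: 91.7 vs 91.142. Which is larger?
91.7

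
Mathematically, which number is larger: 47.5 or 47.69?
47.69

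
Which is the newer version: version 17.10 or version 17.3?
version 17.10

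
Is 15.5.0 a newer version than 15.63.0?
No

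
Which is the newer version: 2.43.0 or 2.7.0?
2.43.0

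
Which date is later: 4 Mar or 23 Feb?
4 Mar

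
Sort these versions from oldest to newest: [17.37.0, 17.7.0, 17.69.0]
[17.7.0, 17.37.0, 17.69.0]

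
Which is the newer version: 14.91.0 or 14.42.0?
14.91.0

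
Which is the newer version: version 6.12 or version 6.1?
version 6.12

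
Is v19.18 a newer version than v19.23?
No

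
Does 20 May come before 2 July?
Yes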